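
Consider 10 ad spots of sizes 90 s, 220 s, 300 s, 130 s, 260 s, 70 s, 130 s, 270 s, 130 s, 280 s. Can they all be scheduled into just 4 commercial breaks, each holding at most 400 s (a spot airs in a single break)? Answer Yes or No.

No

Total = 1880 s; ⌈1880/400⌉ = 5.
At least 5 commercial breaks are required, but only 4 are allowed.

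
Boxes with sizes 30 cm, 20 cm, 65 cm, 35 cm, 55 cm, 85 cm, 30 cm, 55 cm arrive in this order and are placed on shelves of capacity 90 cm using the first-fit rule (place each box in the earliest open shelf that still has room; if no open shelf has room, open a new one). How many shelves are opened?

5

  30 → shelf 1 (new)  [load 30/90]
  20 → shelf 1  [load 50/90]
  65 → shelf 2 (new)  [load 65/90]
  35 → shelf 1  [load 85/90]
  55 → shelf 3 (new)  [load 55/90]
  85 → shelf 4 (new)  [load 85/90]
  30 → shelf 3  [load 85/90]
  55 → shelf 5 (new)  [load 55/90]
5 shelves opened.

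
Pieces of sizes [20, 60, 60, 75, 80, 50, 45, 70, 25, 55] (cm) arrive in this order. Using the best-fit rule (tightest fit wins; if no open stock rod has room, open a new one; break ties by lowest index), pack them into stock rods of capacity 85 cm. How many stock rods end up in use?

8

  20 → stock rod 1 (new)  [load 20/85]
  60 → stock rod 1  [load 80/85]
  60 → stock rod 2 (new)  [load 60/85]
  75 → stock rod 3 (new)  [load 75/85]
  80 → stock rod 4 (new)  [load 80/85]
  50 → stock rod 5 (new)  [load 50/85]
  45 → stock rod 6 (new)  [load 45/85]
  70 → stock rod 7 (new)  [load 70/85]
  25 → stock rod 2  [load 85/85]
  55 → stock rod 8 (new)  [load 55/85]
8 stock rods opened.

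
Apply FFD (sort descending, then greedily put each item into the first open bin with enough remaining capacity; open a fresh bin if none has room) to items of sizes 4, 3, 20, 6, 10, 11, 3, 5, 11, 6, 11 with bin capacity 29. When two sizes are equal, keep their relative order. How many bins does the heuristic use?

4

Sorted descending: 20, 11, 11, 11, 10, 6, 6, 5, 4, 3, 3.
  20 → bin 1 (new)  [load 20/29]
  11 → bin 2 (new)  [load 11/29]
  11 → bin 2  [load 22/29]
  11 → bin 3 (new)  [load 11/29]
  10 → bin 3  [load 21/29]
  6 → bin 1  [load 26/29]
  6 → bin 2  [load 28/29]
  5 → bin 3  [load 26/29]
  4 → bin 4 (new)  [load 4/29]
  3 → bin 1  [load 29/29]
  3 → bin 3  [load 29/29]
4 bins opened.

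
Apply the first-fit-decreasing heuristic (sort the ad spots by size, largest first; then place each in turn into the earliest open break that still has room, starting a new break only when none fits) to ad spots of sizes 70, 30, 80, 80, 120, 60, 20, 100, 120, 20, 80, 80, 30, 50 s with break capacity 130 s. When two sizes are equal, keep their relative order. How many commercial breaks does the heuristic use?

8

Sorted descending: 120, 120, 100, 80, 80, 80, 80, 70, 60, 50, 30, 30, 20, 20.
  120 → break 1 (new)  [load 120/130]
  120 → break 2 (new)  [load 120/130]
  100 → break 3 (new)  [load 100/130]
  80 → break 4 (new)  [load 80/130]
  80 → break 5 (new)  [load 80/130]
  80 → break 6 (new)  [load 80/130]
  80 → break 7 (new)  [load 80/130]
  70 → break 8 (new)  [load 70/130]
  60 → break 8  [load 130/130]
  50 → break 4  [load 130/130]
  30 → break 3  [load 130/130]
  30 → break 5  [load 110/130]
  20 → break 5  [load 130/130]
  20 → break 6  [load 100/130]
8 commercial breaks opened.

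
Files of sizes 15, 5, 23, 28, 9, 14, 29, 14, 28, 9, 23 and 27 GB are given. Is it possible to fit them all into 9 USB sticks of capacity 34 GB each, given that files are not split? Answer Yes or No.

Yes

A valid assignment using 8 USB sticks:
  USB stick 1: 29 + 5 = 34
  USB stick 2: 28 = 28
  USB stick 3: 28 = 28
  USB stick 4: 27 = 27
  USB stick 5: 23 + 9 = 32
  USB stick 6: 23 + 9 = 32
  USB stick 7: 15 + 14 = 29
  USB stick 8: 14 = 14
That uses only 8 ≤ 9, so 9 USB sticks are enough.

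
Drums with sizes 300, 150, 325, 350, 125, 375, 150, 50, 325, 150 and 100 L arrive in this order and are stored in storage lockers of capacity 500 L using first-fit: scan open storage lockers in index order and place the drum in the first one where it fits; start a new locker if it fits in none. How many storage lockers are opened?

5

  300 → locker 1 (new)  [load 300/500]
  150 → locker 1  [load 450/500]
  325 → locker 2 (new)  [load 325/500]
  350 → locker 3 (new)  [load 350/500]
  125 → locker 2  [load 450/500]
  375 → locker 4 (new)  [load 375/500]
  150 → locker 3  [load 500/500]
  50 → locker 1  [load 500/500]
  325 → locker 5 (new)  [load 325/500]
  150 → locker 5  [load 475/500]
  100 → locker 4  [load 475/500]
5 storage lockers opened.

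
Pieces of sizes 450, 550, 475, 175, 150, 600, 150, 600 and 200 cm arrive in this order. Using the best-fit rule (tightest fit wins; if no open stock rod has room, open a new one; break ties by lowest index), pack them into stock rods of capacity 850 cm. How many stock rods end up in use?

5

  450 → stock rod 1 (new)  [load 450/850]
  550 → stock rod 2 (new)  [load 550/850]
  475 → stock rod 3 (new)  [load 475/850]
  175 → stock rod 2  [load 725/850]
  150 → stock rod 3  [load 625/850]
  600 → stock rod 4 (new)  [load 600/850]
  150 → stock rod 3  [load 775/850]
  600 → stock rod 5 (new)  [load 600/850]
  200 → stock rod 4  [load 800/850]
5 stock rods opened.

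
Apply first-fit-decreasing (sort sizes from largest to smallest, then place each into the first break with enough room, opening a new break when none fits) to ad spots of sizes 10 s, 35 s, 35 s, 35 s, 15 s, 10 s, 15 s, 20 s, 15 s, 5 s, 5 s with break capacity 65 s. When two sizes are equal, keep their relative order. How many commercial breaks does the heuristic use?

Sorted descending: 35, 35, 35, 20, 15, 15, 15, 10, 10, 5, 5.
  35 → break 1 (new)  [load 35/65]
  35 → break 2 (new)  [load 35/65]
  35 → break 3 (new)  [load 35/65]
  20 → break 1  [load 55/65]
  15 → break 2  [load 50/65]
  15 → break 2  [load 65/65]
  15 → break 3  [load 50/65]
  10 → break 1  [load 65/65]
  10 → break 3  [load 60/65]
  5 → break 3  [load 65/65]
  5 → break 4 (new)  [load 5/65]
4 commercial breaks opened.

4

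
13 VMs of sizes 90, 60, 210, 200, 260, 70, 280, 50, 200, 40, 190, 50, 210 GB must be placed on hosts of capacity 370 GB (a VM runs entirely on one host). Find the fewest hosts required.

Total = 280 + 260 + 210 + 210 + 200 + 200 + 190 + 90 + 70 + 60 + 50 + 50 + 40 = 1910 GB.
Lower bound: ⌈1910/370⌉ = 6 hosts.
Also, 7 VMs each exceed 185 GB, and no two of those can share a host, so at least 7 hosts are needed.
A packing using 7 hosts:
  host 1: 280 + 90 = 370
  host 2: 260 + 70 + 40 = 370
  host 3: 210 + 60 + 50 + 50 = 370
  host 4: 210 = 210
  host 5: 200 = 200
  host 6: 200 = 200
  host 7: 190 = 190
This matches the lower bound, so 7 is optimal.

7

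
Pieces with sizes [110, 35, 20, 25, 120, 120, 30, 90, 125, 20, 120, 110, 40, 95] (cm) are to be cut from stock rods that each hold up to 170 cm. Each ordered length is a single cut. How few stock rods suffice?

8

Total = 125 + 120 + 120 + 120 + 110 + 110 + 95 + 90 + 40 + 35 + 30 + 25 + 20 + 20 = 1060 cm.
Lower bound: ⌈1060/170⌉ = 7 stock rods.
Also, 8 pieces each exceed 85 cm, and no two of those can share a stock rod, so at least 8 stock rods are needed.
A packing using 8 stock rods:
  stock rod 1: 125 + 40 = 165
  stock rod 2: 120 + 35 = 155
  stock rod 3: 120 + 30 + 20 = 170
  stock rod 4: 120 + 25 + 20 = 165
  stock rod 5: 110 = 110
  stock rod 6: 110 = 110
  stock rod 7: 95 = 95
  stock rod 8: 90 = 90
This matches the lower bound, so 8 is optimal.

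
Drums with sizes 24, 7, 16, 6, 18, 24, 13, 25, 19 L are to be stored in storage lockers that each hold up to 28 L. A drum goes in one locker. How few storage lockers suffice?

Total = 25 + 24 + 24 + 19 + 18 + 16 + 13 + 7 + 6 = 152 L.
Lower bound: ⌈152/28⌉ = 6 storage lockers.
A packing using 7 storage lockers:
  locker 1: 25 = 25
  locker 2: 24 = 24
  locker 3: 24 = 24
  locker 4: 19 + 7 = 26
  locker 5: 18 + 6 = 24
  locker 6: 16 = 16
  locker 7: 13 = 13
No arrangement into 6 storage lockers stays within capacity, so 7 is optimal.

7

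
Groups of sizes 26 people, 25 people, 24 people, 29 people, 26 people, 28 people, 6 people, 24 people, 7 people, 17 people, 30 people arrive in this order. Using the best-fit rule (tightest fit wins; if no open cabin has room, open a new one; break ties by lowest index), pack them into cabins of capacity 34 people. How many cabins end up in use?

9

  26 → cabin 1 (new)  [load 26/34]
  25 → cabin 2 (new)  [load 25/34]
  24 → cabin 3 (new)  [load 24/34]
  29 → cabin 4 (new)  [load 29/34]
  26 → cabin 5 (new)  [load 26/34]
  28 → cabin 6 (new)  [load 28/34]
  6 → cabin 6  [load 34/34]
  24 → cabin 7 (new)  [load 24/34]
  7 → cabin 1  [load 33/34]
  17 → cabin 8 (new)  [load 17/34]
  30 → cabin 9 (new)  [load 30/34]
9 cabins opened.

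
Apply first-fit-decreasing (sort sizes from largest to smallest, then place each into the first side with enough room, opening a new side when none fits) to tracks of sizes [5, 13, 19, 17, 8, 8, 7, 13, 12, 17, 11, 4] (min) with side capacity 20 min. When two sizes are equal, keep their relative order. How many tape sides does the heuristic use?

Sorted descending: 19, 17, 17, 13, 13, 12, 11, 8, 8, 7, 5, 4.
  19 → side 1 (new)  [load 19/20]
  17 → side 2 (new)  [load 17/20]
  17 → side 3 (new)  [load 17/20]
  13 → side 4 (new)  [load 13/20]
  13 → side 5 (new)  [load 13/20]
  12 → side 6 (new)  [load 12/20]
  11 → side 7 (new)  [load 11/20]
  8 → side 6  [load 20/20]
  8 → side 7  [load 19/20]
  7 → side 4  [load 20/20]
  5 → side 5  [load 18/20]
  4 → side 8 (new)  [load 4/20]
8 tape sides opened.

8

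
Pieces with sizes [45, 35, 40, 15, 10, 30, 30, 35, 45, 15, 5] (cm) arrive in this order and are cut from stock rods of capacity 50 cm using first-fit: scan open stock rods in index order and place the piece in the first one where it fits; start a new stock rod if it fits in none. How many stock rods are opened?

  45 → stock rod 1 (new)  [load 45/50]
  35 → stock rod 2 (new)  [load 35/50]
  40 → stock rod 3 (new)  [load 40/50]
  15 → stock rod 2  [load 50/50]
  10 → stock rod 3  [load 50/50]
  30 → stock rod 4 (new)  [load 30/50]
  30 → stock rod 5 (new)  [load 30/50]
  35 → stock rod 6 (new)  [load 35/50]
  45 → stock rod 7 (new)  [load 45/50]
  15 → stock rod 4  [load 45/50]
  5 → stock rod 1  [load 50/50]
7 stock rods opened.

7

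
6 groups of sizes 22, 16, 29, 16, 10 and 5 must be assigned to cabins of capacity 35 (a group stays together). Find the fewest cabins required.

Total = 29 + 22 + 16 + 16 + 10 + 5 = 98.
Lower bound: ⌈98/35⌉ = 3 cabins.
A packing using 3 cabins:
  cabin 1: 29 + 5 = 34
  cabin 2: 22 + 10 = 32
  cabin 3: 16 + 16 = 32
This matches the lower bound, so 3 is optimal.

3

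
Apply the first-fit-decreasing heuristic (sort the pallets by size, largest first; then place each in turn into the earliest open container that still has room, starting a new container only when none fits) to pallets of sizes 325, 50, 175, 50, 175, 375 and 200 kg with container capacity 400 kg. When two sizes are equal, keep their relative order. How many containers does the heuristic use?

4

Sorted descending: 375, 325, 200, 175, 175, 50, 50.
  375 → container 1 (new)  [load 375/400]
  325 → container 2 (new)  [load 325/400]
  200 → container 3 (new)  [load 200/400]
  175 → container 3  [load 375/400]
  175 → container 4 (new)  [load 175/400]
  50 → container 2  [load 375/400]
  50 → container 4  [load 225/400]
4 containers opened.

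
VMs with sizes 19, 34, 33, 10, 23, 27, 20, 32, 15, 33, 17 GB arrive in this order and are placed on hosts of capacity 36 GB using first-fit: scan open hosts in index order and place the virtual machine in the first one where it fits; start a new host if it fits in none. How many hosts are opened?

9

  19 → host 1 (new)  [load 19/36]
  34 → host 2 (new)  [load 34/36]
  33 → host 3 (new)  [load 33/36]
  10 → host 1  [load 29/36]
  23 → host 4 (new)  [load 23/36]
  27 → host 5 (new)  [load 27/36]
  20 → host 6 (new)  [load 20/36]
  32 → host 7 (new)  [load 32/36]
  15 → host 6  [load 35/36]
  33 → host 8 (new)  [load 33/36]
  17 → host 9 (new)  [load 17/36]
9 hosts opened.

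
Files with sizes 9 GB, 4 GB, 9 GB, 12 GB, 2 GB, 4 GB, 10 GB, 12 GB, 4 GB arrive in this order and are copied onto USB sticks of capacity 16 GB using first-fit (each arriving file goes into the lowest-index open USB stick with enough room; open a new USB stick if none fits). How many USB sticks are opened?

5

  9 → USB stick 1 (new)  [load 9/16]
  4 → USB stick 1  [load 13/16]
  9 → USB stick 2 (new)  [load 9/16]
  12 → USB stick 3 (new)  [load 12/16]
  2 → USB stick 1  [load 15/16]
  4 → USB stick 2  [load 13/16]
  10 → USB stick 4 (new)  [load 10/16]
  12 → USB stick 5 (new)  [load 12/16]
  4 → USB stick 3  [load 16/16]
5 USB sticks opened.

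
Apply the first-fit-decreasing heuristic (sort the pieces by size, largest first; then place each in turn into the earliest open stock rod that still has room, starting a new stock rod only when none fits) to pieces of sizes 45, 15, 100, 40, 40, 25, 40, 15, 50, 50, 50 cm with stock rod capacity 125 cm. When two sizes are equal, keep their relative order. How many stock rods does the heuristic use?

Sorted descending: 100, 50, 50, 50, 45, 40, 40, 40, 25, 15, 15.
  100 → stock rod 1 (new)  [load 100/125]
  50 → stock rod 2 (new)  [load 50/125]
  50 → stock rod 2  [load 100/125]
  50 → stock rod 3 (new)  [load 50/125]
  45 → stock rod 3  [load 95/125]
  40 → stock rod 4 (new)  [load 40/125]
  40 → stock rod 4  [load 80/125]
  40 → stock rod 4  [load 120/125]
  25 → stock rod 1  [load 125/125]
  15 → stock rod 2  [load 115/125]
  15 → stock rod 3  [load 110/125]
4 stock rods opened.

4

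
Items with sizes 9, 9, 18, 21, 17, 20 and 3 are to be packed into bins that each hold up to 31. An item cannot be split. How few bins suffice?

Total = 21 + 20 + 18 + 17 + 9 + 9 + 3 = 97.
Lower bound: ⌈97/31⌉ = 4 bins.
A packing using 4 bins:
  bin 1: 21 + 9 = 30
  bin 2: 20 + 9 = 29
  bin 3: 18 + 3 = 21
  bin 4: 17 = 17
This matches the lower bound, so 4 is optimal.

4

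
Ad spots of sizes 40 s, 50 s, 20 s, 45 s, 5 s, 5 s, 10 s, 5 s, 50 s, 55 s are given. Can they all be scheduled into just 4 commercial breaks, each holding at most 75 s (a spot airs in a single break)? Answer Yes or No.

Total = 285 s; ⌈285/75⌉ = 4.
5 ad spots each exceed half the capacity and cannot share a break, forcing at least 5 commercial breaks.
At least 5 commercial breaks are required, but only 4 are allowed.

No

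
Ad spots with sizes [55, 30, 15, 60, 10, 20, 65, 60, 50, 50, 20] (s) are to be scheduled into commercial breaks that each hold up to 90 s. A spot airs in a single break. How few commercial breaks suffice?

Total = 65 + 60 + 60 + 55 + 50 + 50 + 30 + 20 + 20 + 15 + 10 = 435 s.
Lower bound: ⌈435/90⌉ = 5 commercial breaks.
Also, 6 ad spots each exceed 45 s, and no two of those can share a break, so at least 6 commercial breaks are needed.
A packing using 6 commercial breaks:
  break 1: 65 + 20 = 85
  break 2: 60 + 30 = 90
  break 3: 60 + 20 + 10 = 90
  break 4: 55 + 15 = 70
  break 5: 50 = 50
  break 6: 50 = 50
This matches the lower bound, so 6 is optimal.

6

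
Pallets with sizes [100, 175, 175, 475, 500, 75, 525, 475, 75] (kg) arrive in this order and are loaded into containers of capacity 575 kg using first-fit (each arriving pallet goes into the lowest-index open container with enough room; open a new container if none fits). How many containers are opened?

5

  100 → container 1 (new)  [load 100/575]
  175 → container 1  [load 275/575]
  175 → container 1  [load 450/575]
  475 → container 2 (new)  [load 475/575]
  500 → container 3 (new)  [load 500/575]
  75 → container 1  [load 525/575]
  525 → container 4 (new)  [load 525/575]
  475 → container 5 (new)  [load 475/575]
  75 → container 2  [load 550/575]
5 containers opened.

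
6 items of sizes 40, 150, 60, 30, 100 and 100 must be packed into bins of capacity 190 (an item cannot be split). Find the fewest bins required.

3

Total = 150 + 100 + 100 + 60 + 40 + 30 = 480.
Lower bound: ⌈480/190⌉ = 3 bins.
A packing using 3 bins:
  bin 1: 150 + 40 = 190
  bin 2: 100 + 60 + 30 = 190
  bin 3: 100 = 100
This matches the lower bound, so 3 is optimal.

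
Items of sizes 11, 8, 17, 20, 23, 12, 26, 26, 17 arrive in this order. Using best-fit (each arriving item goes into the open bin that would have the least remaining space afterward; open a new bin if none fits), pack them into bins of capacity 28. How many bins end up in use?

  11 → bin 1 (new)  [load 11/28]
  8 → bin 1  [load 19/28]
  17 → bin 2 (new)  [load 17/28]
  20 → bin 3 (new)  [load 20/28]
  23 → bin 4 (new)  [load 23/28]
  12 → bin 5 (new)  [load 12/28]
  26 → bin 6 (new)  [load 26/28]
  26 → bin 7 (new)  [load 26/28]
  17 → bin 8 (new)  [load 17/28]
8 bins opened.

8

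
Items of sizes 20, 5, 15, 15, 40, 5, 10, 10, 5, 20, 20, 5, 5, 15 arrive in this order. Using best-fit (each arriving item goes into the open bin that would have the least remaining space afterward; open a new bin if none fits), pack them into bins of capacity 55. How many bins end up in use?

  20 → bin 1 (new)  [load 20/55]
  5 → bin 1  [load 25/55]
  15 → bin 1  [load 40/55]
  15 → bin 1  [load 55/55]
  40 → bin 2 (new)  [load 40/55]
  5 → bin 2  [load 45/55]
  10 → bin 2  [load 55/55]
  10 → bin 3 (new)  [load 10/55]
  5 → bin 3  [load 15/55]
  20 → bin 3  [load 35/55]
  20 → bin 3  [load 55/55]
  5 → bin 4 (new)  [load 5/55]
  5 → bin 4  [load 10/55]
  15 → bin 4  [load 25/55]
4 bins opened.

4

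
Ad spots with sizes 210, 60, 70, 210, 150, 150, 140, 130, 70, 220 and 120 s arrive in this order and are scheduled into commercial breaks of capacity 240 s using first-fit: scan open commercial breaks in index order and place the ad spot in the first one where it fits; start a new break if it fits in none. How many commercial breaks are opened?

9

  210 → break 1 (new)  [load 210/240]
  60 → break 2 (new)  [load 60/240]
  70 → break 2  [load 130/240]
  210 → break 3 (new)  [load 210/240]
  150 → break 4 (new)  [load 150/240]
  150 → break 5 (new)  [load 150/240]
  140 → break 6 (new)  [load 140/240]
  130 → break 7 (new)  [load 130/240]
  70 → break 2  [load 200/240]
  220 → break 8 (new)  [load 220/240]
  120 → break 9 (new)  [load 120/240]
9 commercial breaks opened.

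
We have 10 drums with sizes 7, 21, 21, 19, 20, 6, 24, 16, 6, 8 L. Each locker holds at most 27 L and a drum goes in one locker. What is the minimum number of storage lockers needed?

6

Total = 24 + 21 + 21 + 20 + 19 + 16 + 8 + 7 + 6 + 6 = 148 L.
Lower bound: ⌈148/27⌉ = 6 storage lockers.
A packing using 6 storage lockers:
  locker 1: 24 = 24
  locker 2: 21 + 6 = 27
  locker 3: 21 + 6 = 27
  locker 4: 20 + 7 = 27
  locker 5: 19 + 8 = 27
  locker 6: 16 = 16
This matches the lower bound, so 6 is optimal.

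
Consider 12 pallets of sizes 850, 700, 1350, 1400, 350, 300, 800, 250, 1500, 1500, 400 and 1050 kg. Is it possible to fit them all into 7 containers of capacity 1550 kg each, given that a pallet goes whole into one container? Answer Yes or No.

No

Total = 10450 kg; ⌈10450/1550⌉ = 7.
The bound of 7 does not rule out 7, but exhaustive search shows no assignment into 7 containers of capacity 1550 kg exists — the minimum is 8.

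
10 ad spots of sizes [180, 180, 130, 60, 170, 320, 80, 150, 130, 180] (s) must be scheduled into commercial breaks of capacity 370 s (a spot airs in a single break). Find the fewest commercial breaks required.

5

Total = 320 + 180 + 180 + 180 + 170 + 150 + 130 + 130 + 80 + 60 = 1580 s.
Lower bound: ⌈1580/370⌉ = 5 commercial breaks.
A packing using 5 commercial breaks:
  break 1: 320 = 320
  break 2: 180 + 180 = 360
  break 3: 180 + 170 = 350
  break 4: 150 + 130 + 80 = 360
  break 5: 130 + 60 = 190
This matches the lower bound, so 5 is optimal.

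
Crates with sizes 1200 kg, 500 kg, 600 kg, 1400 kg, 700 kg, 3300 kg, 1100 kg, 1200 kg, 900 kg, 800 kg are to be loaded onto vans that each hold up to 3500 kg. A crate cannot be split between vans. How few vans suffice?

Total = 3300 + 1400 + 1200 + 1200 + 1100 + 900 + 800 + 700 + 600 + 500 = 11700 kg.
Lower bound: ⌈11700/3500⌉ = 4 vans.
A packing using 4 vans:
  van 1: 3300 = 3300
  van 2: 1400 + 1200 + 900 = 3500
  van 3: 1200 + 1100 + 800 = 3100
  van 4: 700 + 600 + 500 = 1800
This matches the lower bound, so 4 is optimal.

4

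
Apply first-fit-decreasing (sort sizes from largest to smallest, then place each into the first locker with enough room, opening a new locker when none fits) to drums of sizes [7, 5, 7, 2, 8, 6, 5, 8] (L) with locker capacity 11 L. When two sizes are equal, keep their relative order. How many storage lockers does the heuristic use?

6

Sorted descending: 8, 8, 7, 7, 6, 5, 5, 2.
  8 → locker 1 (new)  [load 8/11]
  8 → locker 2 (new)  [load 8/11]
  7 → locker 3 (new)  [load 7/11]
  7 → locker 4 (new)  [load 7/11]
  6 → locker 5 (new)  [load 6/11]
  5 → locker 5  [load 11/11]
  5 → locker 6 (new)  [load 5/11]
  2 → locker 1  [load 10/11]
6 storage lockers opened.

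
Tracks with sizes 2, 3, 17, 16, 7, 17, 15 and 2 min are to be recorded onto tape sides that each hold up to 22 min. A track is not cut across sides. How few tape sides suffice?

4

Total = 17 + 17 + 16 + 15 + 7 + 3 + 2 + 2 = 79 min.
Lower bound: ⌈79/22⌉ = 4 tape sides.
A packing using 4 tape sides:
  side 1: 17 + 3 + 2 = 22
  side 2: 17 + 2 = 19
  side 3: 16 = 16
  side 4: 15 + 7 = 22
This matches the lower bound, so 4 is optimal.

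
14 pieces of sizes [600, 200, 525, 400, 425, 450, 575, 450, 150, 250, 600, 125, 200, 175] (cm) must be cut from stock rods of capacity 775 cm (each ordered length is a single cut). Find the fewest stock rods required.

Total = 600 + 600 + 575 + 525 + 450 + 450 + 425 + 400 + 250 + 200 + 200 + 175 + 150 + 125 = 5125 cm.
Lower bound: ⌈5125/775⌉ = 7 stock rods.
Also, 8 pieces each exceed 775/2 cm, and no two of those can share a stock rod, so at least 8 stock rods are needed.
A packing using 8 stock rods:
  stock rod 1: 600 + 175 = 775
  stock rod 2: 600 + 150 = 750
  stock rod 3: 575 + 200 = 775
  stock rod 4: 525 + 250 = 775
  stock rod 5: 450 + 200 + 125 = 775
  stock rod 6: 450 = 450
  stock rod 7: 425 = 425
  stock rod 8: 400 = 400
This matches the lower bound, so 8 is optimal.

8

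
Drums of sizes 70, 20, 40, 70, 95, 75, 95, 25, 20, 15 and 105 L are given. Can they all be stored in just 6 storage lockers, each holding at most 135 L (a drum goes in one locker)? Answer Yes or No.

A valid assignment using 6 storage lockers:
  locker 1: 105 + 25 = 130
  locker 2: 95 + 40 = 135
  locker 3: 95 + 20 + 20 = 135
  locker 4: 75 + 15 = 90
  locker 5: 70 = 70
  locker 6: 70 = 70
Every load is within 135 L, so 6 storage lockers suffice.

Yes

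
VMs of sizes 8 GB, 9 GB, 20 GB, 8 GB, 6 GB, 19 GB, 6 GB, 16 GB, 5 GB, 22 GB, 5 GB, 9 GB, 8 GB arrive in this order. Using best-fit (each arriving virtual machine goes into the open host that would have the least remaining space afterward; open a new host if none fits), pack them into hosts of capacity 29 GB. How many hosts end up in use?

  8 → host 1 (new)  [load 8/29]
  9 → host 1  [load 17/29]
  20 → host 2 (new)  [load 20/29]
  8 → host 2  [load 28/29]
  6 → host 1  [load 23/29]
  19 → host 3 (new)  [load 19/29]
  6 → host 1  [load 29/29]
  16 → host 4 (new)  [load 16/29]
  5 → host 3  [load 24/29]
  22 → host 5 (new)  [load 22/29]
  5 → host 3  [load 29/29]
  9 → host 4  [load 25/29]
  8 → host 6 (new)  [load 8/29]
6 hosts opened.

6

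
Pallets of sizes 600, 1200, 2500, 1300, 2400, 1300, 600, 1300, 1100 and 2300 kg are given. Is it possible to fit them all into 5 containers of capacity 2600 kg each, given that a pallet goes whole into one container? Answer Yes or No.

Total = 14600 kg; ⌈14600/2600⌉ = 6.
At least 6 containers are required, but only 5 are allowed.

No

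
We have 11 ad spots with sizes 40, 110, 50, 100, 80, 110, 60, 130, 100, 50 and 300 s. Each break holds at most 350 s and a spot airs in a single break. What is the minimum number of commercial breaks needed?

4

Total = 300 + 130 + 110 + 110 + 100 + 100 + 80 + 60 + 50 + 50 + 40 = 1130 s.
Lower bound: ⌈1130/350⌉ = 4 commercial breaks.
A packing using 4 commercial breaks:
  break 1: 300 + 50 = 350
  break 2: 130 + 110 + 110 = 350
  break 3: 100 + 100 + 80 + 60 = 340
  break 4: 50 + 40 = 90
This matches the lower bound, so 4 is optimal.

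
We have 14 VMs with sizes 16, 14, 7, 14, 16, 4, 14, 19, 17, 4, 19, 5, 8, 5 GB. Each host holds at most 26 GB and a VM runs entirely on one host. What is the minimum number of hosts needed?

8

Total = 19 + 19 + 17 + 16 + 16 + 14 + 14 + 14 + 8 + 7 + 5 + 5 + 4 + 4 = 162 GB.
Lower bound: ⌈162/26⌉ = 7 hosts.
Also, 8 VMs each exceed 13 GB, and no two of those can share a host, so at least 8 hosts are needed.
A packing using 8 hosts:
  host 1: 19 + 7 = 26
  host 2: 19 + 5 = 24
  host 3: 17 + 8 = 25
  host 4: 16 + 5 + 4 = 25
  host 5: 16 + 4 = 20
  host 6: 14 = 14
  host 7: 14 = 14
  host 8: 14 = 14
This matches the lower bound, so 8 is optimal.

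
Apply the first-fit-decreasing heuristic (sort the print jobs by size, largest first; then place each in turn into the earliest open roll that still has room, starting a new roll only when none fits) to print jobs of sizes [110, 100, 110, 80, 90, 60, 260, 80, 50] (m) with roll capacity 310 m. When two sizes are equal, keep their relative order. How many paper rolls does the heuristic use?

Sorted descending: 260, 110, 110, 100, 90, 80, 80, 60, 50.
  260 → roll 1 (new)  [load 260/310]
  110 → roll 2 (new)  [load 110/310]
  110 → roll 2  [load 220/310]
  100 → roll 3 (new)  [load 100/310]
  90 → roll 2  [load 310/310]
  80 → roll 3  [load 180/310]
  80 → roll 3  [load 260/310]
  60 → roll 4 (new)  [load 60/310]
  50 → roll 1  [load 310/310]
4 paper rolls opened.

4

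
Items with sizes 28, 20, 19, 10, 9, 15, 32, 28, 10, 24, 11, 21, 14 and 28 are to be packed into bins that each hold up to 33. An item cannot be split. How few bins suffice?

9

Total = 32 + 28 + 28 + 28 + 24 + 21 + 20 + 19 + 15 + 14 + 11 + 10 + 10 + 9 = 269.
Lower bound: ⌈269/33⌉ = 9 bins.
A packing using 9 bins:
  bin 1: 32 = 32
  bin 2: 28 = 28
  bin 3: 28 = 28
  bin 4: 28 = 28
  bin 5: 24 + 9 = 33
  bin 6: 21 + 11 = 32
  bin 7: 20 + 10 = 30
  bin 8: 19 + 14 = 33
  bin 9: 15 + 10 = 25
This matches the lower bound, so 9 is optimal.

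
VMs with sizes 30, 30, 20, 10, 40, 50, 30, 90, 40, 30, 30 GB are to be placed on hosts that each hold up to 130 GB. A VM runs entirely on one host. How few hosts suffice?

4

Total = 90 + 50 + 40 + 40 + 30 + 30 + 30 + 30 + 30 + 20 + 10 = 400 GB.
Lower bound: ⌈400/130⌉ = 4 hosts.
A packing using 4 hosts:
  host 1: 90 + 40 = 130
  host 2: 50 + 40 + 30 + 10 = 130
  host 3: 30 + 30 + 30 + 30 = 120
  host 4: 20 = 20
This matches the lower bound, so 4 is optimal.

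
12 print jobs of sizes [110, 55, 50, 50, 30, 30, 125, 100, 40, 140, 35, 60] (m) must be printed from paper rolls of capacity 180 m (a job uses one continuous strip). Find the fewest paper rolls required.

Total = 140 + 125 + 110 + 100 + 60 + 55 + 50 + 50 + 40 + 35 + 30 + 30 = 825 m.
Lower bound: ⌈825/180⌉ = 5 paper rolls.
A packing using 5 paper rolls:
  roll 1: 140 + 40 = 180
  roll 2: 125 + 55 = 180
  roll 3: 110 + 60 = 170
  roll 4: 100 + 50 + 30 = 180
  roll 5: 50 + 35 + 30 = 115
This matches the lower bound, so 5 is optimal.

5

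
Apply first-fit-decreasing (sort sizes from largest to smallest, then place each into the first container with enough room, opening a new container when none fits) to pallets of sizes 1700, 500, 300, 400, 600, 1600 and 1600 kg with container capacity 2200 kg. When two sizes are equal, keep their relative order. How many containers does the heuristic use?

4

Sorted descending: 1700, 1600, 1600, 600, 500, 400, 300.
  1700 → container 1 (new)  [load 1700/2200]
  1600 → container 2 (new)  [load 1600/2200]
  1600 → container 3 (new)  [load 1600/2200]
  600 → container 2  [load 2200/2200]
  500 → container 1  [load 2200/2200]
  400 → container 3  [load 2000/2200]
  300 → container 4 (new)  [load 300/2200]
4 containers opened.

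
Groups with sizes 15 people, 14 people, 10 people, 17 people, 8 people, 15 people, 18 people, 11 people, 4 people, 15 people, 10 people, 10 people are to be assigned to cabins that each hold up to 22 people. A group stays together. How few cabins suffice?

Total = 18 + 17 + 15 + 15 + 15 + 14 + 11 + 10 + 10 + 10 + 8 + 4 = 147 people.
Lower bound: ⌈147/22⌉ = 7 cabins.
A packing using 8 cabins:
  cabin 1: 18 + 4 = 22
  cabin 2: 17 = 17
  cabin 3: 15 = 15
  cabin 4: 15 = 15
  cabin 5: 15 = 15
  cabin 6: 14 + 8 = 22
  cabin 7: 11 + 10 = 21
  cabin 8: 10 + 10 = 20
No arrangement into 7 cabins stays within capacity, so 8 is optimal.

8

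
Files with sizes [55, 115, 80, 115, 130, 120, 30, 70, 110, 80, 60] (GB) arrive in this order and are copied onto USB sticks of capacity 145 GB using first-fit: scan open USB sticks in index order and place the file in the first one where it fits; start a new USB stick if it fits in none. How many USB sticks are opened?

8

  55 → USB stick 1 (new)  [load 55/145]
  115 → USB stick 2 (new)  [load 115/145]
  80 → USB stick 1  [load 135/145]
  115 → USB stick 3 (new)  [load 115/145]
  130 → USB stick 4 (new)  [load 130/145]
  120 → USB stick 5 (new)  [load 120/145]
  30 → USB stick 2  [load 145/145]
  70 → USB stick 6 (new)  [load 70/145]
  110 → USB stick 7 (new)  [load 110/145]
  80 → USB stick 8 (new)  [load 80/145]
  60 → USB stick 6  [load 130/145]
8 USB sticks opened.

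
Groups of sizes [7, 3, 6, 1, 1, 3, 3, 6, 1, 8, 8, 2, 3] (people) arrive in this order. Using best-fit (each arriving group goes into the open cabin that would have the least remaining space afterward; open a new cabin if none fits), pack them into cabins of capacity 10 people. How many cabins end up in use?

  7 → cabin 1 (new)  [load 7/10]
  3 → cabin 1  [load 10/10]
  6 → cabin 2 (new)  [load 6/10]
  1 → cabin 2  [load 7/10]
  1 → cabin 2  [load 8/10]
  3 → cabin 3 (new)  [load 3/10]
  3 → cabin 3  [load 6/10]
  6 → cabin 4 (new)  [load 6/10]
  1 → cabin 2  [load 9/10]
  8 → cabin 5 (new)  [load 8/10]
  8 → cabin 6 (new)  [load 8/10]
  2 → cabin 5  [load 10/10]
  3 → cabin 3  [load 9/10]
6 cabins opened.

6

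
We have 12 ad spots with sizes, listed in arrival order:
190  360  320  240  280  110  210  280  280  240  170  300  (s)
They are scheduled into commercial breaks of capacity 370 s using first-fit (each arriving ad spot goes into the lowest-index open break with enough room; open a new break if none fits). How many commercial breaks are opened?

11

  190 → break 1 (new)  [load 190/370]
  360 → break 2 (new)  [load 360/370]
  320 → break 3 (new)  [load 320/370]
  240 → break 4 (new)  [load 240/370]
  280 → break 5 (new)  [load 280/370]
  110 → break 1  [load 300/370]
  210 → break 6 (new)  [load 210/370]
  280 → break 7 (new)  [load 280/370]
  280 → break 8 (new)  [load 280/370]
  240 → break 9 (new)  [load 240/370]
  170 → break 10 (new)  [load 170/370]
  300 → break 11 (new)  [load 300/370]
11 commercial breaks opened.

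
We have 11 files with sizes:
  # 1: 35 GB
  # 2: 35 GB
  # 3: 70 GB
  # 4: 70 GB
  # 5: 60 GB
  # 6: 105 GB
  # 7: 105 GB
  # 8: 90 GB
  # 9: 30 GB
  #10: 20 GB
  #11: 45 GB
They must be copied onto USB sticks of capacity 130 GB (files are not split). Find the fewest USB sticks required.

6

Total = 105 + 105 + 90 + 70 + 70 + 60 + 45 + 35 + 35 + 30 + 20 = 665 GB.
Lower bound: ⌈665/130⌉ = 6 USB sticks.
A packing using 6 USB sticks:
  USB stick 1: 105 + 20 = 125
  USB stick 2: 105 = 105
  USB stick 3: 90 + 35 = 125
  USB stick 4: 70 + 60 = 130
  USB stick 5: 70 + 45 = 115
  USB stick 6: 35 + 30 = 65
This matches the lower bound, so 6 is optimal.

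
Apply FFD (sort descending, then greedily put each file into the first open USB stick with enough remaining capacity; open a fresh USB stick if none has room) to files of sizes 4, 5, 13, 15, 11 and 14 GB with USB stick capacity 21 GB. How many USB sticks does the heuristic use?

4

Sorted descending: 15, 14, 13, 11, 5, 4.
  15 → USB stick 1 (new)  [load 15/21]
  14 → USB stick 2 (new)  [load 14/21]
  13 → USB stick 3 (new)  [load 13/21]
  11 → USB stick 4 (new)  [load 11/21]
  5 → USB stick 1  [load 20/21]
  4 → USB stick 2  [load 18/21]
4 USB sticks opened.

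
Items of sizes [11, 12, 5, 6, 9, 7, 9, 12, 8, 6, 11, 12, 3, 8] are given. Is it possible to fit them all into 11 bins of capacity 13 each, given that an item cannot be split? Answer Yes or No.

Yes

A valid assignment using 11 bins:
  bin 1: 12 = 12
  bin 2: 12 = 12
  bin 3: 12 = 12
  bin 4: 11 = 11
  bin 5: 11 = 11
  bin 6: 9 + 3 = 12
  bin 7: 9 = 9
  bin 8: 8 + 5 = 13
  bin 9: 8 = 8
  bin 10: 7 + 6 = 13
  bin 11: 6 = 6
Every load is within 13, so 11 bins suffice.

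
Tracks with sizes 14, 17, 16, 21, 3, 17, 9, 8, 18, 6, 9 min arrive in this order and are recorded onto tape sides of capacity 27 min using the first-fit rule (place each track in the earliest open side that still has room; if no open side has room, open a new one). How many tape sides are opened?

  14 → side 1 (new)  [load 14/27]
  17 → side 2 (new)  [load 17/27]
  16 → side 3 (new)  [load 16/27]
  21 → side 4 (new)  [load 21/27]
  3 → side 1  [load 17/27]
  17 → side 5 (new)  [load 17/27]
  9 → side 1  [load 26/27]
  8 → side 2  [load 25/27]
  18 → side 6 (new)  [load 18/27]
  6 → side 3  [load 22/27]
  9 → side 5  [load 26/27]
6 tape sides opened.

6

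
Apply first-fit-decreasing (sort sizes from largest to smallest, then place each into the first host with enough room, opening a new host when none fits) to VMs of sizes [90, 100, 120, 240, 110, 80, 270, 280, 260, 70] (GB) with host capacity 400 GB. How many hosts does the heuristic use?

5

Sorted descending: 280, 270, 260, 240, 120, 110, 100, 90, 80, 70.
  280 → host 1 (new)  [load 280/400]
  270 → host 2 (new)  [load 270/400]
  260 → host 3 (new)  [load 260/400]
  240 → host 4 (new)  [load 240/400]
  120 → host 1  [load 400/400]
  110 → host 2  [load 380/400]
  100 → host 3  [load 360/400]
  90 → host 4  [load 330/400]
  80 → host 5 (new)  [load 80/400]
  70 → host 4  [load 400/400]
5 hosts opened.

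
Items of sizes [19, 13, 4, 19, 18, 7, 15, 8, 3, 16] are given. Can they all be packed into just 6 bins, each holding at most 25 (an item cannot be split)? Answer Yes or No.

A valid assignment using 6 bins:
  bin 1: 19 + 4 = 23
  bin 2: 19 + 3 = 22
  bin 3: 18 + 7 = 25
  bin 4: 16 + 8 = 24
  bin 5: 15 = 15
  bin 6: 13 = 13
Every load is within 25, so 6 bins suffice.

Yes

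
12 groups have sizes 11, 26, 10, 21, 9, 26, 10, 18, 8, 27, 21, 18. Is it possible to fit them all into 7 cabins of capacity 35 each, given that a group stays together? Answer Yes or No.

A valid assignment using 7 cabins:
  cabin 1: 27 + 8 = 35
  cabin 2: 26 + 9 = 35
  cabin 3: 26 = 26
  cabin 4: 21 + 11 = 32
  cabin 5: 21 + 10 = 31
  cabin 6: 18 + 10 = 28
  cabin 7: 18 = 18
Every load is within 35, so 7 cabins suffice.

Yes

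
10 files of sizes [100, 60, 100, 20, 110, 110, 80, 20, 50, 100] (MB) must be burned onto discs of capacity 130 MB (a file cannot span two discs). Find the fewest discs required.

Total = 110 + 110 + 100 + 100 + 100 + 80 + 60 + 50 + 20 + 20 = 750 MB.
Lower bound: ⌈750/130⌉ = 6 discs.
A packing using 7 discs:
  disc 1: 110 + 20 = 130
  disc 2: 110 + 20 = 130
  disc 3: 100 = 100
  disc 4: 100 = 100
  disc 5: 100 = 100
  disc 6: 80 + 50 = 130
  disc 7: 60 = 60
No arrangement into 6 discs stays within capacity, so 7 is optimal.

7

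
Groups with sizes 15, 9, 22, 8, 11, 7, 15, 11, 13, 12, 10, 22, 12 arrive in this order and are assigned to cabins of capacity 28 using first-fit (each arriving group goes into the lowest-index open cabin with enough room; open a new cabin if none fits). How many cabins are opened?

  15 → cabin 1 (new)  [load 15/28]
  9 → cabin 1  [load 24/28]
  22 → cabin 2 (new)  [load 22/28]
  8 → cabin 3 (new)  [load 8/28]
  11 → cabin 3  [load 19/28]
  7 → cabin 3  [load 26/28]
  15 → cabin 4 (new)  [load 15/28]
  11 → cabin 4  [load 26/28]
  13 → cabin 5 (new)  [load 13/28]
  12 → cabin 5  [load 25/28]
  10 → cabin 6 (new)  [load 10/28]
  22 → cabin 7 (new)  [load 22/28]
  12 → cabin 6  [load 22/28]
7 cabins opened.

7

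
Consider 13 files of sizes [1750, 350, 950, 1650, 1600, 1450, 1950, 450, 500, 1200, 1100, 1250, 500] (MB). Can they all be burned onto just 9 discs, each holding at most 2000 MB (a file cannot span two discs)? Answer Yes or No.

A valid assignment using 9 discs:
  disc 1: 1950 = 1950
  disc 2: 1750 = 1750
  disc 3: 1650 + 350 = 2000
  disc 4: 1600 = 1600
  disc 5: 1450 + 500 = 1950
  disc 6: 1250 + 500 = 1750
  disc 7: 1200 + 450 = 1650
  disc 8: 1100 = 1100
  disc 9: 950 = 950
Every load is within 2000 MB, so 9 discs suffice.

Yes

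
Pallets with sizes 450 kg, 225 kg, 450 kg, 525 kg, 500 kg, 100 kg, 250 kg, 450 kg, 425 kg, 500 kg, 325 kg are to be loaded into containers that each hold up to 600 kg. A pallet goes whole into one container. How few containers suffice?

9

Total = 525 + 500 + 500 + 450 + 450 + 450 + 425 + 325 + 250 + 225 + 100 = 4200 kg.
Lower bound: ⌈4200/600⌉ = 7 containers.
Also, 8 pallets each exceed 300 kg, and no two of those can share a container, so at least 8 containers are needed.
A packing using 9 containers:
  container 1: 525 = 525
  container 2: 500 + 100 = 600
  container 3: 500 = 500
  container 4: 450 = 450
  container 5: 450 = 450
  container 6: 450 = 450
  container 7: 425 = 425
  container 8: 325 + 250 = 575
  container 9: 225 = 225
No arrangement into 8 containers stays within capacity, so 9 is optimal.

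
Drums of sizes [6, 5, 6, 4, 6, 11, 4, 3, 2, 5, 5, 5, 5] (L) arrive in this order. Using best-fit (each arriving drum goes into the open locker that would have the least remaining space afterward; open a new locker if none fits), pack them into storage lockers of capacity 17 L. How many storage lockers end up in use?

5

  6 → locker 1 (new)  [load 6/17]
  5 → locker 1  [load 11/17]
  6 → locker 1  [load 17/17]
  4 → locker 2 (new)  [load 4/17]
  6 → locker 2  [load 10/17]
  11 → locker 3 (new)  [load 11/17]
  4 → locker 3  [load 15/17]
  3 → locker 2  [load 13/17]
  2 → locker 3  [load 17/17]
  5 → locker 4 (new)  [load 5/17]
  5 → locker 4  [load 10/17]
  5 → locker 4  [load 15/17]
  5 → locker 5 (new)  [load 5/17]
5 storage lockers opened.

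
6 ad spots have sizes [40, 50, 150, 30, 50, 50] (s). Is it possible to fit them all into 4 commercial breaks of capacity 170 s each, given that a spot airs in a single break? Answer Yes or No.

A valid assignment using 3 commercial breaks:
  break 1: 150 = 150
  break 2: 50 + 50 + 50 = 150
  break 3: 40 + 30 = 70
That uses only 3 ≤ 4, so 4 commercial breaks are enough.

Yes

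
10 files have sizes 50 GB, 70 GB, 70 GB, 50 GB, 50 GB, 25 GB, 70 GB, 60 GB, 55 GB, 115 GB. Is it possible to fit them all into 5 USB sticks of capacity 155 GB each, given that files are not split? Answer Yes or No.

Yes

A valid assignment using 5 USB sticks:
  USB stick 1: 115 + 25 = 140
  USB stick 2: 70 + 70 = 140
  USB stick 3: 70 + 60 = 130
  USB stick 4: 55 + 50 + 50 = 155
  USB stick 5: 50 = 50
Every load is within 155 GB, so 5 USB sticks suffice.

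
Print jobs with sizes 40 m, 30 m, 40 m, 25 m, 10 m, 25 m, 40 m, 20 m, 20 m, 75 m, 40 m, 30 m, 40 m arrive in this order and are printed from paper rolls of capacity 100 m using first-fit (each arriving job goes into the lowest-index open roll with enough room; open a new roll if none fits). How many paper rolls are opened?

5

  40 → roll 1 (new)  [load 40/100]
  30 → roll 1  [load 70/100]
  40 → roll 2 (new)  [load 40/100]
  25 → roll 1  [load 95/100]
  10 → roll 2  [load 50/100]
  25 → roll 2  [load 75/100]
  40 → roll 3 (new)  [load 40/100]
  20 → roll 2  [load 95/100]
  20 → roll 3  [load 60/100]
  75 → roll 4 (new)  [load 75/100]
  40 → roll 3  [load 100/100]
  30 → roll 5 (new)  [load 30/100]
  40 → roll 5  [load 70/100]
5 paper rolls opened.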